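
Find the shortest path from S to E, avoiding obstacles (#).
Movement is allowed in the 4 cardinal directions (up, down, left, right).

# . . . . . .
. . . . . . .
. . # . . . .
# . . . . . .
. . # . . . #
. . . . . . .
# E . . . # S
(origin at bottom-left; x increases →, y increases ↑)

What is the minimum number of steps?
7
(one shortest path: (6, 0) → (6, 1) → (5, 1) → (4, 1) → (3, 1) → (2, 1) → (1, 1) → (1, 0))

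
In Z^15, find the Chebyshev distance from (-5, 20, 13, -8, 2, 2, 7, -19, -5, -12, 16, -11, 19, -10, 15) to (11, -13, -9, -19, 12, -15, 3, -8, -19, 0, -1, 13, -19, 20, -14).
38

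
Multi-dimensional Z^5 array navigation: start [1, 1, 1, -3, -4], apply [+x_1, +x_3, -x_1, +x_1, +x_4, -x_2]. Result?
(2, 0, 2, -2, -4)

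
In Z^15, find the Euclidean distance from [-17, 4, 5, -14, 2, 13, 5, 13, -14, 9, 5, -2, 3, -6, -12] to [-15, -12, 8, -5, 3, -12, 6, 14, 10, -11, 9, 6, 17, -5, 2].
49.2646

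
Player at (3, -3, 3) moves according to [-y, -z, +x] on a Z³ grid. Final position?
(4, -4, 2)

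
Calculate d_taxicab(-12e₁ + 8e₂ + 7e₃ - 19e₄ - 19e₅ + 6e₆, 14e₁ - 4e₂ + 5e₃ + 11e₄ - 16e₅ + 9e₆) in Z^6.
76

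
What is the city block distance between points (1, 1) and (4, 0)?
4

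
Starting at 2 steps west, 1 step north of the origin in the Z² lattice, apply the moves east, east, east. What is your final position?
(1, 1)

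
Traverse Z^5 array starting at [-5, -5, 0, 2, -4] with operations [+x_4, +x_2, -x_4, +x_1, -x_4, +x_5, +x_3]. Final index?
(-4, -4, 1, 1, -3)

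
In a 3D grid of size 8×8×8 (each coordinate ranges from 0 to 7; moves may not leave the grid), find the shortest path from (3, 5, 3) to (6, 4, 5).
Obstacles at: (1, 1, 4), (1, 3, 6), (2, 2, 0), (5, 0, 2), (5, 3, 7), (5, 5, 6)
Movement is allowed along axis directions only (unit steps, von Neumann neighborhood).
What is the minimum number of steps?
6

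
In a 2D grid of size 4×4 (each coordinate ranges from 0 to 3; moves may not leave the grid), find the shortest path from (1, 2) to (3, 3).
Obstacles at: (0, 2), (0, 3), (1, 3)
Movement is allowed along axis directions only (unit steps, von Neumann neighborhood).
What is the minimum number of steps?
3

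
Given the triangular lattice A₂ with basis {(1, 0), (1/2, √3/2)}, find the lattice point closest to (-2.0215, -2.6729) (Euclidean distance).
(-2.5, -2.598)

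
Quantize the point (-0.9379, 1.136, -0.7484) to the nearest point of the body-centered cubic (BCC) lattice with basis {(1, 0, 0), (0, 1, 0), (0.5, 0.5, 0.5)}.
(-1, 1, -1)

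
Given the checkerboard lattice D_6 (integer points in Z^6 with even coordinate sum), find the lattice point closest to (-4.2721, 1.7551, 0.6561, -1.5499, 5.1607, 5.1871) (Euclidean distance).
(-4, 2, 1, -1, 5, 5)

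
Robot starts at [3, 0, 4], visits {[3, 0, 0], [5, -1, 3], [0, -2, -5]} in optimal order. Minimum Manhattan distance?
20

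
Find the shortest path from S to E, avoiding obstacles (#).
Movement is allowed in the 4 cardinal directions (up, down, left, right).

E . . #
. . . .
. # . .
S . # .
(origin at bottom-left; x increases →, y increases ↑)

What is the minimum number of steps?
3
(one shortest path: (0, 0) → (0, 1) → (0, 2) → (0, 3))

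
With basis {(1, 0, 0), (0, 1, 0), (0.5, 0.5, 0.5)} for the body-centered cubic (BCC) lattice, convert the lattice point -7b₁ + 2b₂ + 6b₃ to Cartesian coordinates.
(-4, 5, 3)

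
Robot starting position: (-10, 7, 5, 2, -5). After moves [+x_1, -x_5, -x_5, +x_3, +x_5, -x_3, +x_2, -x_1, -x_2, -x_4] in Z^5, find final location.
(-10, 7, 5, 1, -6)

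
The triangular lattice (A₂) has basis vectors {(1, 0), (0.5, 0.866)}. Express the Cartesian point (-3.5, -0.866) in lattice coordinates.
-3b₁ - b₂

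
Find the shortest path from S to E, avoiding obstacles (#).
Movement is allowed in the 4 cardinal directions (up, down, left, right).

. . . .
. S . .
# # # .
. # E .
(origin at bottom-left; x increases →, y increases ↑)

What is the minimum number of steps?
5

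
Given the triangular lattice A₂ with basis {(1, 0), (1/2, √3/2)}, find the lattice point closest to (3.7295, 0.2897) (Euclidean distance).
(4, 0)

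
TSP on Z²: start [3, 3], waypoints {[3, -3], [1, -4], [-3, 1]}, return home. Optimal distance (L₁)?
26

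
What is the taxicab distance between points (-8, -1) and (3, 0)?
12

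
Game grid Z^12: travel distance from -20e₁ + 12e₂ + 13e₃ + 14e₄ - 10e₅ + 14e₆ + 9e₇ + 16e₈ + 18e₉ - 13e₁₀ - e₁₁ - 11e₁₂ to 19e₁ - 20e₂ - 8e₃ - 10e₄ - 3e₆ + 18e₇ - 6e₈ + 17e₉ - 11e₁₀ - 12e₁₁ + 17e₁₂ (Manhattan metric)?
216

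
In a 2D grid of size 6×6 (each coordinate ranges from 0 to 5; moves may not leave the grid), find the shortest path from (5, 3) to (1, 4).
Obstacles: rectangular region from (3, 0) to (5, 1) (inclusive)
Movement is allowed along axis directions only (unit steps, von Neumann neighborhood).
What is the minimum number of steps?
5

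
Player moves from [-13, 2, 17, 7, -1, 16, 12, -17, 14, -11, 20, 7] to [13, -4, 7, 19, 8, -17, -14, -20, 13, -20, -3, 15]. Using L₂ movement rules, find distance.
59.0424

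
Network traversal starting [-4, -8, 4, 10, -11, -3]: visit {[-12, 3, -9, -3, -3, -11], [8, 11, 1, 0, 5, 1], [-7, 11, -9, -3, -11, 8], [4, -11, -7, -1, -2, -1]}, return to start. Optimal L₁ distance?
240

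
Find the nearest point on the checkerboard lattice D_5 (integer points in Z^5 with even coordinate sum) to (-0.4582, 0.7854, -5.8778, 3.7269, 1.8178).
(-1, 1, -6, 4, 2)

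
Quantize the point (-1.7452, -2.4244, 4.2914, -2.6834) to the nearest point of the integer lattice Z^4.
(-2, -2, 4, -3)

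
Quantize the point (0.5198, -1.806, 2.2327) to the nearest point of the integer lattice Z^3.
(1, -2, 2)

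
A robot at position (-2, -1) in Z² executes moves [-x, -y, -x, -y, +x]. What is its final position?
(-3, -3)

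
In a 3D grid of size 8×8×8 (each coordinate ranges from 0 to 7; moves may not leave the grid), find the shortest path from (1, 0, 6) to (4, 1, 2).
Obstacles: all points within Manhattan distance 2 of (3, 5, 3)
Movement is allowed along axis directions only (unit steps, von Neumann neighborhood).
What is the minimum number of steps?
8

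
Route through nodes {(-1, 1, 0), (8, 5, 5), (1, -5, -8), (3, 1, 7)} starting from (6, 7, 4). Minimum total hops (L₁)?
43
(one optimal route: (6, 7, 4) → (8, 5, 5) → (3, 1, 7) → (-1, 1, 0) → (1, -5, -8))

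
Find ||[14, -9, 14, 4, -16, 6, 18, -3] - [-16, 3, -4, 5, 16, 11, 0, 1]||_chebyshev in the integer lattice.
32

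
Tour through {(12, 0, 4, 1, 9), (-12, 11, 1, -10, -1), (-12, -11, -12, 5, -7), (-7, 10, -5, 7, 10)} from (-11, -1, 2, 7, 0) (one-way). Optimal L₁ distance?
175
(one optimal route: (-11, -1, 2, 7, 0) → (-12, -11, -12, 5, -7) → (-12, 11, 1, -10, -1) → (-7, 10, -5, 7, 10) → (12, 0, 4, 1, 9))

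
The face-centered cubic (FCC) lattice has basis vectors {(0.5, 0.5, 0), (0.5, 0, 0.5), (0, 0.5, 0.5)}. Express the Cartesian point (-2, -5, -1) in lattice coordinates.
-6b₁ + 2b₂ - 4b₃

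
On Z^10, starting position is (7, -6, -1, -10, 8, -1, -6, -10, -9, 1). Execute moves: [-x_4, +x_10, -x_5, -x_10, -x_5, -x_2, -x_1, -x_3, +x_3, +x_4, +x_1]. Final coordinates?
(7, -7, -1, -10, 6, -1, -6, -10, -9, 1)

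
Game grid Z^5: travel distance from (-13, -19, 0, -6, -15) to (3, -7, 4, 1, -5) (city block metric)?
49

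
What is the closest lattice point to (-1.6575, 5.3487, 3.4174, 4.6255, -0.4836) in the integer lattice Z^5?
(-2, 5, 3, 5, 0)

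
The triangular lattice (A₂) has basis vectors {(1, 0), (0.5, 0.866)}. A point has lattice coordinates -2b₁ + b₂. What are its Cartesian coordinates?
(-1.5, 0.866)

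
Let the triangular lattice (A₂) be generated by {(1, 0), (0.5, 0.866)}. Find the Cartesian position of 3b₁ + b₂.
(3.5, 0.866)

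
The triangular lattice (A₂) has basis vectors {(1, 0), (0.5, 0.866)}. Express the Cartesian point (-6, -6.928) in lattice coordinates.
-2b₁ - 8b₂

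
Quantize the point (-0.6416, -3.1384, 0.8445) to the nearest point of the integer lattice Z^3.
(-1, -3, 1)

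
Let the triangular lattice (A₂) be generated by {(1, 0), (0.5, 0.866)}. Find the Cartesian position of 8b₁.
(8, 0)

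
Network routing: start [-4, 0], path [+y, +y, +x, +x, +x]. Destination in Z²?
(-1, 2)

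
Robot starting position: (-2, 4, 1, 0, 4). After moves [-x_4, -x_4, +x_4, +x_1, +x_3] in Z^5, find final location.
(-1, 4, 2, -1, 4)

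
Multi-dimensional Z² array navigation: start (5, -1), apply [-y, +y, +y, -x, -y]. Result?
(4, -1)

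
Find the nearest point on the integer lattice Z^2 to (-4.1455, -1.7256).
(-4, -2)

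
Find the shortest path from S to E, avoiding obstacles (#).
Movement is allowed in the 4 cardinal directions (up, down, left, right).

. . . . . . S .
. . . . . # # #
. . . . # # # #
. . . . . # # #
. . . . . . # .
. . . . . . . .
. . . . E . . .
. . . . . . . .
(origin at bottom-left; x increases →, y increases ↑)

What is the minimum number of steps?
10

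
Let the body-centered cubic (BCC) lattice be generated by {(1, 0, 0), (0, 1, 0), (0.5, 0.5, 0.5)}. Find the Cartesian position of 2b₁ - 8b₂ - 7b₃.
(-1.5, -11.5, -3.5)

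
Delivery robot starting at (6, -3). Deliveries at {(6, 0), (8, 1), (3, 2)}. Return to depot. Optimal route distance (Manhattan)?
20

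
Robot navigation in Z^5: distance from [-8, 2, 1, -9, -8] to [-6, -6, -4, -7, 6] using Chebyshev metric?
14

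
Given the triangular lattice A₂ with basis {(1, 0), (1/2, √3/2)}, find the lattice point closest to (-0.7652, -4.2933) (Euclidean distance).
(-0.5, -4.33)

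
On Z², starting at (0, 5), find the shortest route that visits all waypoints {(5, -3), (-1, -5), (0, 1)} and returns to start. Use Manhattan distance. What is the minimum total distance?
32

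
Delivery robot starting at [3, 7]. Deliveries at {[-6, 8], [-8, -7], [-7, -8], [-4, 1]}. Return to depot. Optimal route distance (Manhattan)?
54
(one optimal route: (3, 7) → (-6, 8) → (-8, -7) → (-7, -8) → (-4, 1) → (3, 7))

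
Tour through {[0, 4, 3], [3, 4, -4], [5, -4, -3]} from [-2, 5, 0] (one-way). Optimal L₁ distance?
27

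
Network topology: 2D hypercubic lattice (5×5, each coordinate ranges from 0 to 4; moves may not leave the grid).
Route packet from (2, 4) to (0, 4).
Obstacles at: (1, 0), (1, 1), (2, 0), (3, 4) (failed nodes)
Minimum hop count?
2
(one shortest path: (2, 4) → (1, 4) → (0, 4))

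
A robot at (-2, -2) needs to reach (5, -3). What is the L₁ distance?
8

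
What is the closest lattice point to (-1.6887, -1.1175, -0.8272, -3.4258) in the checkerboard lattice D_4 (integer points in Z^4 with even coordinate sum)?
(-2, -1, -1, -4)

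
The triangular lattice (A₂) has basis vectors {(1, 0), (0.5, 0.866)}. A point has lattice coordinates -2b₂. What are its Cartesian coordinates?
(-1, -1.732)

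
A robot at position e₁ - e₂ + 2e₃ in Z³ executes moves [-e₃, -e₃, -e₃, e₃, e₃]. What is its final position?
(1, -1, 1)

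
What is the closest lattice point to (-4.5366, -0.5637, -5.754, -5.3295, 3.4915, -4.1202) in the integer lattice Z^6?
(-5, -1, -6, -5, 3, -4)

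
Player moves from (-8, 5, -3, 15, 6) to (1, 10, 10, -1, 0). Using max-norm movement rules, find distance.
16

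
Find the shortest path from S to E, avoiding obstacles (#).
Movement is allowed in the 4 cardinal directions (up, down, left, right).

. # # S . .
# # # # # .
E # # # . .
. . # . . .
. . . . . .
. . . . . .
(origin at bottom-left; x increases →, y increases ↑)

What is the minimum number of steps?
13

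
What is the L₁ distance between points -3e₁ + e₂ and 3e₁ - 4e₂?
11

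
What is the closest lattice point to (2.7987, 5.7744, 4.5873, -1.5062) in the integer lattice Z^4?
(3, 6, 5, -2)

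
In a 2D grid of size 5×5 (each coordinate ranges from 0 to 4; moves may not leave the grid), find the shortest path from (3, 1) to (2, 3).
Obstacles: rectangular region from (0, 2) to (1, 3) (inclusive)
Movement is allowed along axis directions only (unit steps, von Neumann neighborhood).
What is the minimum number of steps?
3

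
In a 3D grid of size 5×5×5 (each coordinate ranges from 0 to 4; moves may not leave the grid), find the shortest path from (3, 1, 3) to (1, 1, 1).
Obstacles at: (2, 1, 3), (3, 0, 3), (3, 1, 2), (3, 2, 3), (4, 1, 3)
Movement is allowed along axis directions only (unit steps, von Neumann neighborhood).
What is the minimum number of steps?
6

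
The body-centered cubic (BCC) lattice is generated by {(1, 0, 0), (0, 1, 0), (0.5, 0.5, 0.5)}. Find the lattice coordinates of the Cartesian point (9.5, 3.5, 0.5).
9b₁ + 3b₂ + b₃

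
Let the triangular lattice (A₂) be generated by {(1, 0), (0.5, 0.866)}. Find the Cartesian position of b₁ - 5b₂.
(-1.5, -4.33)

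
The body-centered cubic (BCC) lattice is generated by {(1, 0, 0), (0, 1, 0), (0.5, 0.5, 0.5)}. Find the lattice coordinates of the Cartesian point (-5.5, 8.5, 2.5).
-8b₁ + 6b₂ + 5b₃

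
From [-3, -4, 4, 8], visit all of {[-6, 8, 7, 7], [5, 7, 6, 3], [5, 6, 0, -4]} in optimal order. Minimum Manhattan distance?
50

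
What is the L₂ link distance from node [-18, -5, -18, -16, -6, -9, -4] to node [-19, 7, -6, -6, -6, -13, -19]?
25.0998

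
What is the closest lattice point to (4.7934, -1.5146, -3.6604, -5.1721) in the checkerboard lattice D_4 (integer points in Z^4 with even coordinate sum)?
(5, -2, -4, -5)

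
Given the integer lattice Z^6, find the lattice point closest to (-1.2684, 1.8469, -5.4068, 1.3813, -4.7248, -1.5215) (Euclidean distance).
(-1, 2, -5, 1, -5, -2)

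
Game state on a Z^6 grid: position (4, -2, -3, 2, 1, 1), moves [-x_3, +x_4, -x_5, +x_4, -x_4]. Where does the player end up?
(4, -2, -4, 3, 0, 1)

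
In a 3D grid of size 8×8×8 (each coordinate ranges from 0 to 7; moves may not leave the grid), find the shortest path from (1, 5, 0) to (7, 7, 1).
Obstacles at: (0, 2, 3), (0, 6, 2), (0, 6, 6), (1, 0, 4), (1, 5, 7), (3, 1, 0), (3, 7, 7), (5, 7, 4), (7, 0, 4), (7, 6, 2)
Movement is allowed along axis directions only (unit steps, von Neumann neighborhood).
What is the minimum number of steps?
9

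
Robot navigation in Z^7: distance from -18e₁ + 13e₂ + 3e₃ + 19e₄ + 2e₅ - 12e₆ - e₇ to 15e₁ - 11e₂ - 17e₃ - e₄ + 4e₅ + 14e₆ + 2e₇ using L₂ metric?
56.1605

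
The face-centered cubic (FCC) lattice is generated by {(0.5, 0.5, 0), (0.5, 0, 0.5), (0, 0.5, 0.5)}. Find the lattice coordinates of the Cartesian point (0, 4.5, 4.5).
9b₃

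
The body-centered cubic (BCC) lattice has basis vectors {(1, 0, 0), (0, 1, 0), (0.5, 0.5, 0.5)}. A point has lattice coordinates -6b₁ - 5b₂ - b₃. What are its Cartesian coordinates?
(-6.5, -5.5, -0.5)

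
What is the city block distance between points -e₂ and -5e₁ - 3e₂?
7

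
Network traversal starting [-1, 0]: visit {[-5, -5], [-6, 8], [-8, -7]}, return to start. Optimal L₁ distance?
44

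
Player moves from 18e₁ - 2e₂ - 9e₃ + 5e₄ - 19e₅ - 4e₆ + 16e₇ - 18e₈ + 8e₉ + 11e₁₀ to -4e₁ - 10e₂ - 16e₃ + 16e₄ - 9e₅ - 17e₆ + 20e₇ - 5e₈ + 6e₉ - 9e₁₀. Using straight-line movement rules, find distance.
39.6989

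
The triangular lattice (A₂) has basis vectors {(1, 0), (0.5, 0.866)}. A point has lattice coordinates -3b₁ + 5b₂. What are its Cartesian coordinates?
(-0.5, 4.33)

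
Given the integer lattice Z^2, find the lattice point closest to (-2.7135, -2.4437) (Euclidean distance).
(-3, -2)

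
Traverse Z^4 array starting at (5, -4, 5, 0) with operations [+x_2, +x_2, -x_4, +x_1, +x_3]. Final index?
(6, -2, 6, -1)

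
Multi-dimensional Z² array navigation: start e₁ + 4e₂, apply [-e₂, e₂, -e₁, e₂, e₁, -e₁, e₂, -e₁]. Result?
(-1, 6)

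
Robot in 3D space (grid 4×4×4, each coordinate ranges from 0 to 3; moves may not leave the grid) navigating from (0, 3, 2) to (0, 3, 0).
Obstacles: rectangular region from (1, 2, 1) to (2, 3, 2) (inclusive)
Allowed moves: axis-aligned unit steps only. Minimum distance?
2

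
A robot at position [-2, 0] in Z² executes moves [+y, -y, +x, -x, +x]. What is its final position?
(-1, 0)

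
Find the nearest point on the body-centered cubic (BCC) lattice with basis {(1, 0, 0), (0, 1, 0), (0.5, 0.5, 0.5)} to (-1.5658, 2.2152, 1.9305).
(-2, 2, 2)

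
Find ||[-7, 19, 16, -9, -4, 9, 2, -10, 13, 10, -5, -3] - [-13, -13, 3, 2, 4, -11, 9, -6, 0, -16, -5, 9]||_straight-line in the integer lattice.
53.5537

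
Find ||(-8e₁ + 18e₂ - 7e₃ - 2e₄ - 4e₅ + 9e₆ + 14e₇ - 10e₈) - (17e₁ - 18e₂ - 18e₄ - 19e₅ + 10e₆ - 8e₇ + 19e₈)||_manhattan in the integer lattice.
151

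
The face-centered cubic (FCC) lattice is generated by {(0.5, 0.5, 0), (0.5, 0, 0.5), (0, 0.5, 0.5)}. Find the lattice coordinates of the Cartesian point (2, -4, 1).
-3b₁ + 7b₂ - 5b₃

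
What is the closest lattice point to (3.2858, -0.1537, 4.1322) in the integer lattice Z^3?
(3, 0, 4)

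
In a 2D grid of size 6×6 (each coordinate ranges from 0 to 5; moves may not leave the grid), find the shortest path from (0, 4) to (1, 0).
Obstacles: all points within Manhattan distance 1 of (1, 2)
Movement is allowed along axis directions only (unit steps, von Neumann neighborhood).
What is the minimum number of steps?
9
(one shortest path: (0, 4) → (1, 4) → (2, 4) → (3, 4) → (3, 3) → (3, 2) → (3, 1) → (2, 1) → (2, 0) → (1, 0))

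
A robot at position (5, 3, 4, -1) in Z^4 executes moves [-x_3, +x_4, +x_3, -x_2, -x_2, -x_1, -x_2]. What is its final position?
(4, 0, 4, 0)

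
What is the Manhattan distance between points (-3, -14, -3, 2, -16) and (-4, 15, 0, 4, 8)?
59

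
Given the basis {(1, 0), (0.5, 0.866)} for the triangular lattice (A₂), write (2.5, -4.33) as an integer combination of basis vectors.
5b₁ - 5b₂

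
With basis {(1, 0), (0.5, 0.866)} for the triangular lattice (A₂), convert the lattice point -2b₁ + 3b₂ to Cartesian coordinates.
(-0.5, 2.598)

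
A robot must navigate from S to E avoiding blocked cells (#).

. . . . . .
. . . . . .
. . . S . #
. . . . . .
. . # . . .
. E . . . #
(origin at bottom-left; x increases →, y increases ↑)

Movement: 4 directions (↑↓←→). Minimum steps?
5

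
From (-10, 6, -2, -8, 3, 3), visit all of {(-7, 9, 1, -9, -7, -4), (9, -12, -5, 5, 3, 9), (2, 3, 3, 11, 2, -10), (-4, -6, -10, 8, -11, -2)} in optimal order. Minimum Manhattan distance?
183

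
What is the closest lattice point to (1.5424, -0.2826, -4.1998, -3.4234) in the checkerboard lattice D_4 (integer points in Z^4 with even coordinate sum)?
(1, 0, -4, -3)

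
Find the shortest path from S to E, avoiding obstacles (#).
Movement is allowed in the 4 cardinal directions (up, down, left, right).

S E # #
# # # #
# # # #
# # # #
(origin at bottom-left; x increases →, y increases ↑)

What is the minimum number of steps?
1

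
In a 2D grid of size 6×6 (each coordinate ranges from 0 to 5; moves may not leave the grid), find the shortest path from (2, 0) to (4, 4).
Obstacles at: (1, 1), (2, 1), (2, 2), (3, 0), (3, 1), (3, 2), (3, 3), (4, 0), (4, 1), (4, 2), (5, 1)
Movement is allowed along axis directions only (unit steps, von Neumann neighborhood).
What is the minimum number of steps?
10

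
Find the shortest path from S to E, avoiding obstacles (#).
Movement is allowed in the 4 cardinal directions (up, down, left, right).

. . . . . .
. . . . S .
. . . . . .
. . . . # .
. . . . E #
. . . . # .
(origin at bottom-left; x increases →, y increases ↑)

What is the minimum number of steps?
5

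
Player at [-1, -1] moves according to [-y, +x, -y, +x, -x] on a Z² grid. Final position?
(0, -3)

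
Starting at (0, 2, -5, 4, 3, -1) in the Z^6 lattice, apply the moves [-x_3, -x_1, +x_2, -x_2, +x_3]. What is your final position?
(-1, 2, -5, 4, 3, -1)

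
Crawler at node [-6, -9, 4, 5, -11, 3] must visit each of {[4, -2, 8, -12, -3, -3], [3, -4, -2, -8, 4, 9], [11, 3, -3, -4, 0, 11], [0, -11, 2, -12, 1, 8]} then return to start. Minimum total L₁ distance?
192
(one optimal route: (-6, -9, 4, 5, -11, 3) → (4, -2, 8, -12, -3, -3) → (11, 3, -3, -4, 0, 11) → (3, -4, -2, -8, 4, 9) → (0, -11, 2, -12, 1, 8) → (-6, -9, 4, 5, -11, 3))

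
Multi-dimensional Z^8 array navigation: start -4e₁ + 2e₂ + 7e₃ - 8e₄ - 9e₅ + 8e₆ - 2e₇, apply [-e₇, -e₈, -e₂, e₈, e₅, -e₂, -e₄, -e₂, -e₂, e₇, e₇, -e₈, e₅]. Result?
(-4, -2, 7, -9, -7, 8, -1, -1)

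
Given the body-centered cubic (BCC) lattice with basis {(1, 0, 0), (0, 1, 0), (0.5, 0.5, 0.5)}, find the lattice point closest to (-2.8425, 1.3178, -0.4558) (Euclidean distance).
(-2.5, 1.5, -0.5)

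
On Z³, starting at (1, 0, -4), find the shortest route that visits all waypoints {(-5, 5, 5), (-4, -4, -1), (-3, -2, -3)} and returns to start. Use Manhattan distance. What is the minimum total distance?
48
(one optimal route: (1, 0, -4) → (-5, 5, 5) → (-4, -4, -1) → (-3, -2, -3) → (1, 0, -4))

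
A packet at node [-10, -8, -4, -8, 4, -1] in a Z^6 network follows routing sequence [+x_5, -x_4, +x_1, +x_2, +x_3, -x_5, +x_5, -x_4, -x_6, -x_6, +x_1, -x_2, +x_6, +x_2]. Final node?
(-8, -7, -3, -10, 5, -2)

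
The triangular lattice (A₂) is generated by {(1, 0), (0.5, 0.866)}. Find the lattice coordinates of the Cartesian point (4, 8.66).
-b₁ + 10b₂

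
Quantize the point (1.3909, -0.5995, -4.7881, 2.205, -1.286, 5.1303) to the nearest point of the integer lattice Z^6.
(1, -1, -5, 2, -1, 5)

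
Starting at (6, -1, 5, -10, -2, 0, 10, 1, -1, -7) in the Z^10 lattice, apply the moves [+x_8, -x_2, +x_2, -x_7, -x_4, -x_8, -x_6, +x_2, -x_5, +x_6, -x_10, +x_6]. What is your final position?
(6, 0, 5, -11, -3, 1, 9, 1, -1, -8)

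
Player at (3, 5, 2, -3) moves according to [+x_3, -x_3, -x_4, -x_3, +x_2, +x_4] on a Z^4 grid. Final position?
(3, 6, 1, -3)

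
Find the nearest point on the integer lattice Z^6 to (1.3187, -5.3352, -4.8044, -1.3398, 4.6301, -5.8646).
(1, -5, -5, -1, 5, -6)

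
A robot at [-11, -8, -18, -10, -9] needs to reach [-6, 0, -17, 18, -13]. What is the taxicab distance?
46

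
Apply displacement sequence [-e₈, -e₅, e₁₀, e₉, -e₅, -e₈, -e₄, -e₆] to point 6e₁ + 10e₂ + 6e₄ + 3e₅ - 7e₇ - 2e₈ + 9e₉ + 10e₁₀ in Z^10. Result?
(6, 10, 0, 5, 1, -1, -7, -4, 10, 11)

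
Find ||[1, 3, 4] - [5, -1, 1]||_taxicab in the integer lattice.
11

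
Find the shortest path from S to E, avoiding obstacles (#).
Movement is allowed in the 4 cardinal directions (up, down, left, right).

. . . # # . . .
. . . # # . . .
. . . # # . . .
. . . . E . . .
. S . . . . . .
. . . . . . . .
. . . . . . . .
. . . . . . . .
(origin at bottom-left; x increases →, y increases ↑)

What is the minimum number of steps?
4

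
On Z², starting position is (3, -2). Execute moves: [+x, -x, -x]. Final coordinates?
(2, -2)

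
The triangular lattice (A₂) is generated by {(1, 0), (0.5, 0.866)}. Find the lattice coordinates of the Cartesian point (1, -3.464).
3b₁ - 4b₂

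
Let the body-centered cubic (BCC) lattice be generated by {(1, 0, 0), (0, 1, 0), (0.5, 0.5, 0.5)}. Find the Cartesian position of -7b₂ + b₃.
(0.5, -6.5, 0.5)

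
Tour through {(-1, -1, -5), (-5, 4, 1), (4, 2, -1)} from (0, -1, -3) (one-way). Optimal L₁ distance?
28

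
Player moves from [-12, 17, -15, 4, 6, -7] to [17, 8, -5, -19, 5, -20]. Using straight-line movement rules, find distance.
41.4849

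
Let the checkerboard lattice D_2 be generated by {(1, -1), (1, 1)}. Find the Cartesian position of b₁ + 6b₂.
(7, 5)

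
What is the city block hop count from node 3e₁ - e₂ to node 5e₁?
3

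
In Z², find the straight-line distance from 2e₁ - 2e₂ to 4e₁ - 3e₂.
2.23607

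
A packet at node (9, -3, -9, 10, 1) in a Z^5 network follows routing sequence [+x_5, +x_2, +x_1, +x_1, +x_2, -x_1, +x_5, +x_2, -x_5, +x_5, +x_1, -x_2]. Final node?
(11, -1, -9, 10, 3)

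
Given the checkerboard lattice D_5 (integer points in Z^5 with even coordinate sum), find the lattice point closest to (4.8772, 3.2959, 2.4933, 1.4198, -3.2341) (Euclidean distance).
(5, 3, 2, 1, -3)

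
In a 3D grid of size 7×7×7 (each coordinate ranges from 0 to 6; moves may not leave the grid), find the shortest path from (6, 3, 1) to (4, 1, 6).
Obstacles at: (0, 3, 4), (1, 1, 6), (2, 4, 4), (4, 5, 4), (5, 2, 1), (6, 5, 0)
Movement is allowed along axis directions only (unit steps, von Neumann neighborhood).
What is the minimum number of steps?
9
(one shortest path: (6, 3, 1) → (5, 3, 1) → (4, 3, 1) → (4, 2, 1) → (4, 1, 1) → (4, 1, 2) → (4, 1, 3) → (4, 1, 4) → (4, 1, 5) → (4, 1, 6))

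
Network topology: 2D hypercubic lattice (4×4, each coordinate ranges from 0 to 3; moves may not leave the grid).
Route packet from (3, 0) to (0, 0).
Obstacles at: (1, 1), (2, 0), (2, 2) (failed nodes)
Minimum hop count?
9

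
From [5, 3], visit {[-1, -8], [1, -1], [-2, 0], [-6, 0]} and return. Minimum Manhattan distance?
44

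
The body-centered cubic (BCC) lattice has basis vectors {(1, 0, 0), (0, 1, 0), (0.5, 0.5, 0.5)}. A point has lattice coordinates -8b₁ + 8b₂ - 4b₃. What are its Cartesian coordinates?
(-10, 6, -2)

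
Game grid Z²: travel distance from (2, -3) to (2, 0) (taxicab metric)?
3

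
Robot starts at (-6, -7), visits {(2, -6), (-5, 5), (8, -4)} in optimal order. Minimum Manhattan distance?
39
(one optimal route: (-6, -7) → (2, -6) → (8, -4) → (-5, 5))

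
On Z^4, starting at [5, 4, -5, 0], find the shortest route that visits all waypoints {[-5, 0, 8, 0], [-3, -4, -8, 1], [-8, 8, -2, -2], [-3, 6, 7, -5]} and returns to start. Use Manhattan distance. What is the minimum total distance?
98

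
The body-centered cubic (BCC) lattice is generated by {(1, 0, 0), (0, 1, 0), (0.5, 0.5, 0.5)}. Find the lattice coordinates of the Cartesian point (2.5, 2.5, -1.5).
4b₁ + 4b₂ - 3b₃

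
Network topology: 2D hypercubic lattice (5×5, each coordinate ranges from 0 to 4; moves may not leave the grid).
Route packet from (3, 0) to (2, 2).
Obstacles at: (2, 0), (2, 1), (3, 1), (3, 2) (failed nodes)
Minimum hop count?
7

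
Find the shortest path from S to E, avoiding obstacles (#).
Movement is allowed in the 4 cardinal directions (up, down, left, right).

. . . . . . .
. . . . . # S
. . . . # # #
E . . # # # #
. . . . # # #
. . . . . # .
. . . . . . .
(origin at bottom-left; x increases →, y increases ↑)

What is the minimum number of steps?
10
(one shortest path: (6, 5) → (6, 6) → (5, 6) → (4, 6) → (3, 6) → (2, 6) → (1, 6) → (0, 6) → (0, 5) → (0, 4) → (0, 3))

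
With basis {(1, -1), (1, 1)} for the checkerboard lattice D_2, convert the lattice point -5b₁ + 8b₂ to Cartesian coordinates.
(3, 13)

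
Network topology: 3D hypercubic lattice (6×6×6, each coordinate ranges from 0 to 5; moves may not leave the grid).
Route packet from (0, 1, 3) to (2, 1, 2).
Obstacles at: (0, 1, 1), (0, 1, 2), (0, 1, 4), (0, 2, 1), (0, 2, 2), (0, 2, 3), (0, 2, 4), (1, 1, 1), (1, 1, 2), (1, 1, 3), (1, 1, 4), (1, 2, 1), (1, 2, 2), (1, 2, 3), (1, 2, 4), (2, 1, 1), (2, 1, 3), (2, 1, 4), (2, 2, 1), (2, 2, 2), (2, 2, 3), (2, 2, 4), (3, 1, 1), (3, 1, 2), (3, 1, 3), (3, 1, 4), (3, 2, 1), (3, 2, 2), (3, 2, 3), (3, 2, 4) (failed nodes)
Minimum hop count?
5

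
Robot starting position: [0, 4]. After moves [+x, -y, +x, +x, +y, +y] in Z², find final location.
(3, 5)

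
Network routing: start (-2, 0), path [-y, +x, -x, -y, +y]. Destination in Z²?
(-2, -1)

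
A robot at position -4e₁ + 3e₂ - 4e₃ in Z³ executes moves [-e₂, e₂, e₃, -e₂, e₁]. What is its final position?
(-3, 2, -3)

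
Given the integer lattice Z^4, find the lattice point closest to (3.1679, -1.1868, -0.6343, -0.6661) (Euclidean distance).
(3, -1, -1, -1)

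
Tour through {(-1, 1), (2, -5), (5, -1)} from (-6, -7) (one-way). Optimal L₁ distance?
25
(one optimal route: (-6, -7) → (2, -5) → (5, -1) → (-1, 1))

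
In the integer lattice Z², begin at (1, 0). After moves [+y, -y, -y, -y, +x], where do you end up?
(2, -2)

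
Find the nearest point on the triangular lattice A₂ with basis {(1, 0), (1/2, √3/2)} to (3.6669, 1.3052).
(3.5, 0.866)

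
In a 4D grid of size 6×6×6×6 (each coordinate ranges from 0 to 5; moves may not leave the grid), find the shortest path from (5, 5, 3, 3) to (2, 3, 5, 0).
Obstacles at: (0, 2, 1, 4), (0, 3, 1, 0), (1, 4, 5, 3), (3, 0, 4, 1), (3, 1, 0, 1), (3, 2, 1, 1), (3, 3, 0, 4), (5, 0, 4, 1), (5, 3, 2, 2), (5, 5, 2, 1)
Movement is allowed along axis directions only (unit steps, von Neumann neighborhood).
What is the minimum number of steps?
10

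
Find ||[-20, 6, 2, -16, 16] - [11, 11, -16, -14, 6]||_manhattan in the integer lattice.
66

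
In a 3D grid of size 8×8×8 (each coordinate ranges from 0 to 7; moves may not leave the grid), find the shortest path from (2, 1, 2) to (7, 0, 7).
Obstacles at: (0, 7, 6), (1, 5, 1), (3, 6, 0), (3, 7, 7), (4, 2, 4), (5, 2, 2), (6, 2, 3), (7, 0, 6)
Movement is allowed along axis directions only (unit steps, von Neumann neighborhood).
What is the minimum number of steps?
11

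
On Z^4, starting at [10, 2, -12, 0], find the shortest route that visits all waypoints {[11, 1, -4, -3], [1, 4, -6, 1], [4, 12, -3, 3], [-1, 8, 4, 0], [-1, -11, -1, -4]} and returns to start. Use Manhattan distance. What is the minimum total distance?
122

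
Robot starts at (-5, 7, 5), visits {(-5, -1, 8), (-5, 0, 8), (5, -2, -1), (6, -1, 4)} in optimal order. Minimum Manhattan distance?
33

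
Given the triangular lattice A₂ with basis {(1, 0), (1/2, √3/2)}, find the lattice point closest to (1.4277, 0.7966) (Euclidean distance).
(1.5, 0.866)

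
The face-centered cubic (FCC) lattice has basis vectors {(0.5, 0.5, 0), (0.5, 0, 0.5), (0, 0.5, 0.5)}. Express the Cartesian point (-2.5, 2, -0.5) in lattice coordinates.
-5b₂ + 4b₃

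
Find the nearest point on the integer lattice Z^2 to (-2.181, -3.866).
(-2, -4)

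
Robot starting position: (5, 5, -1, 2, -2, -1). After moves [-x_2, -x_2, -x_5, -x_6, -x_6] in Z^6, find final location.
(5, 3, -1, 2, -3, -3)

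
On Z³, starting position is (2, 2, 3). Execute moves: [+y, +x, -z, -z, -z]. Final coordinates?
(3, 3, 0)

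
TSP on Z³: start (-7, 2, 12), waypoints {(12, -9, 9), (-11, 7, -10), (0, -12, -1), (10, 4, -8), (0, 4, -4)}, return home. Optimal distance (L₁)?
148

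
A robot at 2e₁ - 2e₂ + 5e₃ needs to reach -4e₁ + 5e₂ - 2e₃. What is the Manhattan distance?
20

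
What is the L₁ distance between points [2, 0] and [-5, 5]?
12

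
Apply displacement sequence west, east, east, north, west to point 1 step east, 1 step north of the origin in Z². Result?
(1, 2)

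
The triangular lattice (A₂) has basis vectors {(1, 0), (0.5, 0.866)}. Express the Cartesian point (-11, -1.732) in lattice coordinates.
-10b₁ - 2b₂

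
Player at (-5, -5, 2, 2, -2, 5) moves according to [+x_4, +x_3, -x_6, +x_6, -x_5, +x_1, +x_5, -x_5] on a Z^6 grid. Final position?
(-4, -5, 3, 3, -3, 5)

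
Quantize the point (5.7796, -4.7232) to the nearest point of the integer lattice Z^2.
(6, -5)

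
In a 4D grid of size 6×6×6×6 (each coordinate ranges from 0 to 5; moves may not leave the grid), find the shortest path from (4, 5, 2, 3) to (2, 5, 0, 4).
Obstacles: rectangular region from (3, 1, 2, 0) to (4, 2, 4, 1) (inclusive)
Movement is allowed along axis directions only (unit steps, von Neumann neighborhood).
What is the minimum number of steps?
5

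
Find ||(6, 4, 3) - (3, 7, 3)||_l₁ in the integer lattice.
6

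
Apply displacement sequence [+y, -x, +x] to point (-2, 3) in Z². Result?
(-2, 4)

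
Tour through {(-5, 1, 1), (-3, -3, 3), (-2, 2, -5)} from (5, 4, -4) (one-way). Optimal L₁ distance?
28
(one optimal route: (5, 4, -4) → (-2, 2, -5) → (-5, 1, 1) → (-3, -3, 3))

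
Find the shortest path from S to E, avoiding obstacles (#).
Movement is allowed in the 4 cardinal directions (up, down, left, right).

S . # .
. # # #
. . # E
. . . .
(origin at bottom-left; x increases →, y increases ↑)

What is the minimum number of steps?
7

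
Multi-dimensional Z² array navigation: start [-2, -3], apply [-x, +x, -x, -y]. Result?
(-3, -4)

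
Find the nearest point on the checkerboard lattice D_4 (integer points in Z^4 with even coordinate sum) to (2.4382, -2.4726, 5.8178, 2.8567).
(2, -3, 6, 3)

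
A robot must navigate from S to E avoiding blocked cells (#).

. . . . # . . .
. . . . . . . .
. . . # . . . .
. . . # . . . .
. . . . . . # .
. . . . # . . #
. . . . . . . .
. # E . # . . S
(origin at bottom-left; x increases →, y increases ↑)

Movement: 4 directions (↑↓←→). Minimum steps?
7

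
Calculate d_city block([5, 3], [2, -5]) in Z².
11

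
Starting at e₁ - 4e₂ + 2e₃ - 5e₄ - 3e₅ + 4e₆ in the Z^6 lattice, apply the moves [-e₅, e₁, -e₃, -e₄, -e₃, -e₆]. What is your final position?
(2, -4, 0, -6, -4, 3)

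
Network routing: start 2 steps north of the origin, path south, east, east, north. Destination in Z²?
(2, 2)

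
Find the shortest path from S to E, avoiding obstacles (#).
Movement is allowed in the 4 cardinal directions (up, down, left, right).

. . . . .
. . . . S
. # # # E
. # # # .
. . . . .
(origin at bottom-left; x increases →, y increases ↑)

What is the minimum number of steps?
1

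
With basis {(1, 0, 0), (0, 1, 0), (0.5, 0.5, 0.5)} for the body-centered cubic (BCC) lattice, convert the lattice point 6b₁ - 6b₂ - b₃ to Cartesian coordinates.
(5.5, -6.5, -0.5)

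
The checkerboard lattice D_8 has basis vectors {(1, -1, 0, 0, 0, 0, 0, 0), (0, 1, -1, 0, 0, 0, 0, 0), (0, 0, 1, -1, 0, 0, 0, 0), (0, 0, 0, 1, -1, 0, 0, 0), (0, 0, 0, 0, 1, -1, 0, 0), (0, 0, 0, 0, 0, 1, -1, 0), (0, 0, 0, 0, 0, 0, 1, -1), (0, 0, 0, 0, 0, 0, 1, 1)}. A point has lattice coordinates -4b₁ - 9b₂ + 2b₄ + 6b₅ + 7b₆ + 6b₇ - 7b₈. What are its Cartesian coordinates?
(-4, -5, 9, 2, 4, 1, -8, -13)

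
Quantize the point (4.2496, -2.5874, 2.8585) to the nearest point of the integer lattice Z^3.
(4, -3, 3)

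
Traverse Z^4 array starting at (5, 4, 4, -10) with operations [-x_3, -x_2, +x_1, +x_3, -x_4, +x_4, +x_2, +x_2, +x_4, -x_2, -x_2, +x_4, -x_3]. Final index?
(6, 3, 3, -8)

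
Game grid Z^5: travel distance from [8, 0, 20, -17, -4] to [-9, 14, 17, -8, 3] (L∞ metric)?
17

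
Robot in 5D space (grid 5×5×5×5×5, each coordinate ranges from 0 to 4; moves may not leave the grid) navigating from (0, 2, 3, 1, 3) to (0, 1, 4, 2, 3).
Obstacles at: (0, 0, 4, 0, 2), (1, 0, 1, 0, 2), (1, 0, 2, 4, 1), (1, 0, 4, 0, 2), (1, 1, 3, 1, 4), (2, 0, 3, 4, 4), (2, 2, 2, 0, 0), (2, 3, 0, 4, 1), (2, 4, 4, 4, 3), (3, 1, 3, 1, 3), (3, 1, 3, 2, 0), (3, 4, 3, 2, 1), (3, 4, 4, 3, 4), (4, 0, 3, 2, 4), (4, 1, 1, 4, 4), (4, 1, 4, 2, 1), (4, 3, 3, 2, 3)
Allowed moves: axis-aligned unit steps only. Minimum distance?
3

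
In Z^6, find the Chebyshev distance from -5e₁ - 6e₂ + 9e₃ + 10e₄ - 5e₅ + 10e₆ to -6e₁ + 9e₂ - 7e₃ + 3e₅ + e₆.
16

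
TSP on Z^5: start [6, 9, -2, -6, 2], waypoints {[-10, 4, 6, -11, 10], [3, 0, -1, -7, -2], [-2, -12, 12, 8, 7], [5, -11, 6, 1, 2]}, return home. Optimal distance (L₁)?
170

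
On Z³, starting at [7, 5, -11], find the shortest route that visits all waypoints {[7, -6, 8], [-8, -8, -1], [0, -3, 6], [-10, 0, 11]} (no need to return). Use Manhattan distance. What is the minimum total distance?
82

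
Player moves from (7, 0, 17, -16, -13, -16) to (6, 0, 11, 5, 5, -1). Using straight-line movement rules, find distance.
32.0468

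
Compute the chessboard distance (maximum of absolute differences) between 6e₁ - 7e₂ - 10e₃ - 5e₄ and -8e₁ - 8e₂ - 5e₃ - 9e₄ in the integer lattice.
14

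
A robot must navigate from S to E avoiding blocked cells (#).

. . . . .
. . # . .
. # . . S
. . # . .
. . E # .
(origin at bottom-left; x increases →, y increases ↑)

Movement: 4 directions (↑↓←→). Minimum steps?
12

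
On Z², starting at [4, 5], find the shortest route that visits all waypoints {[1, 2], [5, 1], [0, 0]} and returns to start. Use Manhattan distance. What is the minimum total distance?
20
(one optimal route: (4, 5) → (1, 2) → (0, 0) → (5, 1) → (4, 5))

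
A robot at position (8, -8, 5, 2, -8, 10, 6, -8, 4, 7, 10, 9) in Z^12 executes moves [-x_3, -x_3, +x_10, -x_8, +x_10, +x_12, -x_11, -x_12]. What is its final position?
(8, -8, 3, 2, -8, 10, 6, -9, 4, 9, 9, 9)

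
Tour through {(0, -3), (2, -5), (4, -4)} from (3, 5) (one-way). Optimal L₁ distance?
17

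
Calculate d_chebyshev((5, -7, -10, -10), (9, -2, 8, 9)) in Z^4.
19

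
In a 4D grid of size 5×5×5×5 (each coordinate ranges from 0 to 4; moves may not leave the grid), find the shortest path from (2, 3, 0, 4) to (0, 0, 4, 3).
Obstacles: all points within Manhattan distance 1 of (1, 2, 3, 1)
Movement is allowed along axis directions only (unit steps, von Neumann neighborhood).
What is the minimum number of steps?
10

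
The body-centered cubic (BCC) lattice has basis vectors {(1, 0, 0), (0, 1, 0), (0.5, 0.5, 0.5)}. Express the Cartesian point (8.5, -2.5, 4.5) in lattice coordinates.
4b₁ - 7b₂ + 9b₃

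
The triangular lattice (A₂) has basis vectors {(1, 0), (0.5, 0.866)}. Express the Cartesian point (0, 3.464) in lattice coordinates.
-2b₁ + 4b₂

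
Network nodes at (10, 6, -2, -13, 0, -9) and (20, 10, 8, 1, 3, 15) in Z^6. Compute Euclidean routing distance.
31.5753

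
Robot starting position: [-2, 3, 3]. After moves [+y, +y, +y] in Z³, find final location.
(-2, 6, 3)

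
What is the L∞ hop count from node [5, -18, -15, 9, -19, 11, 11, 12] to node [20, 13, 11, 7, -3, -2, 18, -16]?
31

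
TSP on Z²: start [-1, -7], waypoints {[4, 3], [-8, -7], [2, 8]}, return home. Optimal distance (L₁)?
54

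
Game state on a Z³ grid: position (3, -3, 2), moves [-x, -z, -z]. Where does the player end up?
(2, -3, 0)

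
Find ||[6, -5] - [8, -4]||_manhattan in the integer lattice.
3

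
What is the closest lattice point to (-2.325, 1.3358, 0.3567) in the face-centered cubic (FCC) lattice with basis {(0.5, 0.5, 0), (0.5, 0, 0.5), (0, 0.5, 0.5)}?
(-2, 1.5, 0.5)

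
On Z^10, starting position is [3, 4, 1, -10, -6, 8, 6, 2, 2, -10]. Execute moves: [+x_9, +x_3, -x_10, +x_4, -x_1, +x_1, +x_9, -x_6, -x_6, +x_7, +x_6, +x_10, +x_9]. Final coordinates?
(3, 4, 2, -9, -6, 7, 7, 2, 5, -10)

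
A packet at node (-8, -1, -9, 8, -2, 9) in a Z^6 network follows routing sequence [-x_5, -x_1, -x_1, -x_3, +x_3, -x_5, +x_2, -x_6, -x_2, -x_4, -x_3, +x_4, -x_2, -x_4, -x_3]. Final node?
(-10, -2, -11, 7, -4, 8)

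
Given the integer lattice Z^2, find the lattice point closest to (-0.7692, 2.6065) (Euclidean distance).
(-1, 3)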